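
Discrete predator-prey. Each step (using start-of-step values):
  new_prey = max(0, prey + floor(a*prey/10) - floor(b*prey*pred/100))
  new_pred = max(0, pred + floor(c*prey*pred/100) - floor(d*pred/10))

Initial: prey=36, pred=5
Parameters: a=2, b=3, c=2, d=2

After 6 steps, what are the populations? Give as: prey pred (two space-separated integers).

Answer: 3 31

Derivation:
Step 1: prey: 36+7-5=38; pred: 5+3-1=7
Step 2: prey: 38+7-7=38; pred: 7+5-1=11
Step 3: prey: 38+7-12=33; pred: 11+8-2=17
Step 4: prey: 33+6-16=23; pred: 17+11-3=25
Step 5: prey: 23+4-17=10; pred: 25+11-5=31
Step 6: prey: 10+2-9=3; pred: 31+6-6=31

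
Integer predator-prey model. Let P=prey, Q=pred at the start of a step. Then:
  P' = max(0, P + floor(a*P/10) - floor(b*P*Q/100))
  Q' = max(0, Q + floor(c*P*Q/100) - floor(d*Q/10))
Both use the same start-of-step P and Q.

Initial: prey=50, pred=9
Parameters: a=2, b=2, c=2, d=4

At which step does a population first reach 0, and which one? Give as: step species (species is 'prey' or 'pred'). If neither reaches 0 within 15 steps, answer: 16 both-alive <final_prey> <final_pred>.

Step 1: prey: 50+10-9=51; pred: 9+9-3=15
Step 2: prey: 51+10-15=46; pred: 15+15-6=24
Step 3: prey: 46+9-22=33; pred: 24+22-9=37
Step 4: prey: 33+6-24=15; pred: 37+24-14=47
Step 5: prey: 15+3-14=4; pred: 47+14-18=43
Step 6: prey: 4+0-3=1; pred: 43+3-17=29
Step 7: prey: 1+0-0=1; pred: 29+0-11=18
Step 8: prey: 1+0-0=1; pred: 18+0-7=11
Step 9: prey: 1+0-0=1; pred: 11+0-4=7
Step 10: prey: 1+0-0=1; pred: 7+0-2=5
Step 11: prey: 1+0-0=1; pred: 5+0-2=3
Step 12: prey: 1+0-0=1; pred: 3+0-1=2
Step 13: prey: 1+0-0=1; pred: 2+0-0=2
Steps 14-15: state stable at prey=1, pred=2 (no change)
No extinction within 15 steps

Answer: 16 both-alive 1 2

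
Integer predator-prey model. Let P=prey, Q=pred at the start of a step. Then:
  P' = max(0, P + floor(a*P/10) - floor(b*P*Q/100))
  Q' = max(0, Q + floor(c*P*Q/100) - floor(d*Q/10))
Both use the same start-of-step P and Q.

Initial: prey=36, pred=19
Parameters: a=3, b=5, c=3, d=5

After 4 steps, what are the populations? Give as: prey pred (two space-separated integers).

Step 1: prey: 36+10-34=12; pred: 19+20-9=30
Step 2: prey: 12+3-18=0; pred: 30+10-15=25
Step 3: prey: 0+0-0=0; pred: 25+0-12=13
Step 4: prey: 0+0-0=0; pred: 13+0-6=7

Answer: 0 7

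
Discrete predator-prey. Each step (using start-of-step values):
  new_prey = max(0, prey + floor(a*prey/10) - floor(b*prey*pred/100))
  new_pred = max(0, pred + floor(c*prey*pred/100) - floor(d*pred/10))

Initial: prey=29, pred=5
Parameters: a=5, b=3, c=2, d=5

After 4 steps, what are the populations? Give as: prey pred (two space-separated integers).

Answer: 87 17

Derivation:
Step 1: prey: 29+14-4=39; pred: 5+2-2=5
Step 2: prey: 39+19-5=53; pred: 5+3-2=6
Step 3: prey: 53+26-9=70; pred: 6+6-3=9
Step 4: prey: 70+35-18=87; pred: 9+12-4=17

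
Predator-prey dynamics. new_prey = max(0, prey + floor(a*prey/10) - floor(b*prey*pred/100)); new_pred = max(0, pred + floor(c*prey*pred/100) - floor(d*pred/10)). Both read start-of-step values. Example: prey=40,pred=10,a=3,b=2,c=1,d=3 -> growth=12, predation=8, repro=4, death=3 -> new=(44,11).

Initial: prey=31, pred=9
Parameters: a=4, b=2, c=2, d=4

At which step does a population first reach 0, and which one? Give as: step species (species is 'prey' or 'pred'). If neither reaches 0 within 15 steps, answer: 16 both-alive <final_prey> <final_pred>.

Step 1: prey: 31+12-5=38; pred: 9+5-3=11
Step 2: prey: 38+15-8=45; pred: 11+8-4=15
Step 3: prey: 45+18-13=50; pred: 15+13-6=22
Step 4: prey: 50+20-22=48; pred: 22+22-8=36
Step 5: prey: 48+19-34=33; pred: 36+34-14=56
Step 6: prey: 33+13-36=10; pred: 56+36-22=70
Step 7: prey: 10+4-14=0; pred: 70+14-28=56
First extinction: prey at step 7

Answer: 7 prey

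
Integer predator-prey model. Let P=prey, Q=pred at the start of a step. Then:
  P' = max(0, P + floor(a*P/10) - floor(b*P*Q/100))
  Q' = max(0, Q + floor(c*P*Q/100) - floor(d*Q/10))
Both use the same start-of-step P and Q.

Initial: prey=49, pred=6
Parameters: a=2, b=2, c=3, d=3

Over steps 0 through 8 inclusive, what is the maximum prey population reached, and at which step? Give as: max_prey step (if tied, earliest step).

Step 1: prey: 49+9-5=53; pred: 6+8-1=13
Step 2: prey: 53+10-13=50; pred: 13+20-3=30
Step 3: prey: 50+10-30=30; pred: 30+45-9=66
Step 4: prey: 30+6-39=0; pred: 66+59-19=106
Step 5: prey: 0+0-0=0; pred: 106+0-31=75
Step 6: prey: 0+0-0=0; pred: 75+0-22=53
Step 7: prey: 0+0-0=0; pred: 53+0-15=38
Step 8: prey: 0+0-0=0; pred: 38+0-11=27
Max prey = 53 at step 1

Answer: 53 1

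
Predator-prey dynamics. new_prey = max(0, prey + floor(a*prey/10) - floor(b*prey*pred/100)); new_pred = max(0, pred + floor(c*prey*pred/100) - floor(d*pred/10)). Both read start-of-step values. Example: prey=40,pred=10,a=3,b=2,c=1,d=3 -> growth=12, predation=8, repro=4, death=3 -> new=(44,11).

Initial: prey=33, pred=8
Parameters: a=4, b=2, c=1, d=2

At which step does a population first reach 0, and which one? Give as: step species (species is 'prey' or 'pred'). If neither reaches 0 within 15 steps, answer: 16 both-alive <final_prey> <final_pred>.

Answer: 10 prey

Derivation:
Step 1: prey: 33+13-5=41; pred: 8+2-1=9
Step 2: prey: 41+16-7=50; pred: 9+3-1=11
Step 3: prey: 50+20-11=59; pred: 11+5-2=14
Step 4: prey: 59+23-16=66; pred: 14+8-2=20
Step 5: prey: 66+26-26=66; pred: 20+13-4=29
Step 6: prey: 66+26-38=54; pred: 29+19-5=43
Step 7: prey: 54+21-46=29; pred: 43+23-8=58
Step 8: prey: 29+11-33=7; pred: 58+16-11=63
Step 9: prey: 7+2-8=1; pred: 63+4-12=55
Step 10: prey: 1+0-1=0; pred: 55+0-11=44
First extinction: prey at step 10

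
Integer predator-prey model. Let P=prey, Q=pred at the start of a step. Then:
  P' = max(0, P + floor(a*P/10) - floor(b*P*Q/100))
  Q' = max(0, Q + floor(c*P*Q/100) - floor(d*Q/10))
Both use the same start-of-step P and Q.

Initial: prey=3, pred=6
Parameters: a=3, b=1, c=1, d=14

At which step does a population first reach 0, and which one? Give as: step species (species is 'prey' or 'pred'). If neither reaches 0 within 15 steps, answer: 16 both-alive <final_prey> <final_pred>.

Answer: 1 pred

Derivation:
Step 1: prey: 3+0-0=3; pred: 6+0-8=0
First extinction: pred at step 1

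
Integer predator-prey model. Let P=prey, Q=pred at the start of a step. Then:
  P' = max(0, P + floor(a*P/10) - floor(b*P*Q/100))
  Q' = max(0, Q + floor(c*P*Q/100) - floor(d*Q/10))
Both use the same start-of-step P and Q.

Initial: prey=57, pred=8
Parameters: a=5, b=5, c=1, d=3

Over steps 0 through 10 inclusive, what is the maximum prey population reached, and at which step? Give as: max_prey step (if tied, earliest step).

Step 1: prey: 57+28-22=63; pred: 8+4-2=10
Step 2: prey: 63+31-31=63; pred: 10+6-3=13
Step 3: prey: 63+31-40=54; pred: 13+8-3=18
Step 4: prey: 54+27-48=33; pred: 18+9-5=22
Step 5: prey: 33+16-36=13; pred: 22+7-6=23
Step 6: prey: 13+6-14=5; pred: 23+2-6=19
Step 7: prey: 5+2-4=3; pred: 19+0-5=14
Step 8: prey: 3+1-2=2; pred: 14+0-4=10
Step 9: prey: 2+1-1=2; pred: 10+0-3=7
Step 10: prey: 2+1-0=3; pred: 7+0-2=5
Max prey = 63 at step 1

Answer: 63 1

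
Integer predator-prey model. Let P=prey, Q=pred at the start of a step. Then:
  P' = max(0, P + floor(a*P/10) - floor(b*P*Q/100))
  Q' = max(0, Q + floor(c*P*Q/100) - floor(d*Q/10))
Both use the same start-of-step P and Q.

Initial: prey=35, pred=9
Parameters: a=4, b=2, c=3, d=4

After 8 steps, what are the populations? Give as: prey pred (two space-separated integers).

Answer: 0 22

Derivation:
Step 1: prey: 35+14-6=43; pred: 9+9-3=15
Step 2: prey: 43+17-12=48; pred: 15+19-6=28
Step 3: prey: 48+19-26=41; pred: 28+40-11=57
Step 4: prey: 41+16-46=11; pred: 57+70-22=105
Step 5: prey: 11+4-23=0; pred: 105+34-42=97
Step 6: prey: 0+0-0=0; pred: 97+0-38=59
Step 7: prey: 0+0-0=0; pred: 59+0-23=36
Step 8: prey: 0+0-0=0; pred: 36+0-14=22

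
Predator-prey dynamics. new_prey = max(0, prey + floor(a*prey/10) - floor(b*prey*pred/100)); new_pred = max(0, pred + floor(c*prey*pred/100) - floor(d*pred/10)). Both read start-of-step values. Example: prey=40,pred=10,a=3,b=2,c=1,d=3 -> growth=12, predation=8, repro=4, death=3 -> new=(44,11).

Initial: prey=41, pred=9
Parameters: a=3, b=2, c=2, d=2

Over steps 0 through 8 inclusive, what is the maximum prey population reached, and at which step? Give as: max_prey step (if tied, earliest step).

Answer: 46 1

Derivation:
Step 1: prey: 41+12-7=46; pred: 9+7-1=15
Step 2: prey: 46+13-13=46; pred: 15+13-3=25
Step 3: prey: 46+13-23=36; pred: 25+23-5=43
Step 4: prey: 36+10-30=16; pred: 43+30-8=65
Step 5: prey: 16+4-20=0; pred: 65+20-13=72
Step 6: prey: 0+0-0=0; pred: 72+0-14=58
Step 7: prey: 0+0-0=0; pred: 58+0-11=47
Step 8: prey: 0+0-0=0; pred: 47+0-9=38
Max prey = 46 at step 1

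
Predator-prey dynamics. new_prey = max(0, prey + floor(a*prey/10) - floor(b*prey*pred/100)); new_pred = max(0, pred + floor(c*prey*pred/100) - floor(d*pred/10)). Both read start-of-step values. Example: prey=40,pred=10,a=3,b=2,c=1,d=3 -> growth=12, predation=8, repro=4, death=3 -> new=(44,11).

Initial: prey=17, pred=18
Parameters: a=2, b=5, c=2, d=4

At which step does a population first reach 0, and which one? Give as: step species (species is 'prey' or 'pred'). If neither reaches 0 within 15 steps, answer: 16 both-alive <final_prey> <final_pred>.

Step 1: prey: 17+3-15=5; pred: 18+6-7=17
Step 2: prey: 5+1-4=2; pred: 17+1-6=12
Step 3: prey: 2+0-1=1; pred: 12+0-4=8
Step 4: prey: 1+0-0=1; pred: 8+0-3=5
Step 5: prey: 1+0-0=1; pred: 5+0-2=3
Step 6: prey: 1+0-0=1; pred: 3+0-1=2
Step 7: prey: 1+0-0=1; pred: 2+0-0=2
Steps 8-15: state stable at prey=1, pred=2 (no change)
No extinction within 15 steps

Answer: 16 both-alive 1 2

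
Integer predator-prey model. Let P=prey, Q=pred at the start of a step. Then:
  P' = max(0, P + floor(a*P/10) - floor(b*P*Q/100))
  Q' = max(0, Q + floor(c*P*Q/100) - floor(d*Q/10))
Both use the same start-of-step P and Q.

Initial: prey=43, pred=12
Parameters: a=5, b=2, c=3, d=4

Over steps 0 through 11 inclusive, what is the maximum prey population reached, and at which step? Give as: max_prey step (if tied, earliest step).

Step 1: prey: 43+21-10=54; pred: 12+15-4=23
Step 2: prey: 54+27-24=57; pred: 23+37-9=51
Step 3: prey: 57+28-58=27; pred: 51+87-20=118
Step 4: prey: 27+13-63=0; pred: 118+95-47=166
Step 5: prey: 0+0-0=0; pred: 166+0-66=100
Step 6: prey: 0+0-0=0; pred: 100+0-40=60
Step 7: prey: 0+0-0=0; pred: 60+0-24=36
Step 8: prey: 0+0-0=0; pred: 36+0-14=22
Step 9: prey: 0+0-0=0; pred: 22+0-8=14
Step 10: prey: 0+0-0=0; pred: 14+0-5=9
Step 11: prey: 0+0-0=0; pred: 9+0-3=6
Max prey = 57 at step 2

Answer: 57 2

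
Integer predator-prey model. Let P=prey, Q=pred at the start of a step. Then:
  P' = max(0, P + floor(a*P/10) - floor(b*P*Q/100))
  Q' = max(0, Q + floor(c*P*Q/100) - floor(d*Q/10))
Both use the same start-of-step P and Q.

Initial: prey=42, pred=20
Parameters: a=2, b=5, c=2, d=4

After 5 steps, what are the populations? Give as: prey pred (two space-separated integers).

Step 1: prey: 42+8-42=8; pred: 20+16-8=28
Step 2: prey: 8+1-11=0; pred: 28+4-11=21
Step 3: prey: 0+0-0=0; pred: 21+0-8=13
Step 4: prey: 0+0-0=0; pred: 13+0-5=8
Step 5: prey: 0+0-0=0; pred: 8+0-3=5

Answer: 0 5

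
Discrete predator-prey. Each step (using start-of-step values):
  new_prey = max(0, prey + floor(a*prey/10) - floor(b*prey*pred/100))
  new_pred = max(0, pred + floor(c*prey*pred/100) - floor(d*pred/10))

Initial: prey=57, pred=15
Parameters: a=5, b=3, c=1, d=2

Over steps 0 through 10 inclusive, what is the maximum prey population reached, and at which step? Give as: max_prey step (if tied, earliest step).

Step 1: prey: 57+28-25=60; pred: 15+8-3=20
Step 2: prey: 60+30-36=54; pred: 20+12-4=28
Step 3: prey: 54+27-45=36; pred: 28+15-5=38
Step 4: prey: 36+18-41=13; pred: 38+13-7=44
Step 5: prey: 13+6-17=2; pred: 44+5-8=41
Step 6: prey: 2+1-2=1; pred: 41+0-8=33
Step 7: prey: 1+0-0=1; pred: 33+0-6=27
Step 8: prey: 1+0-0=1; pred: 27+0-5=22
Step 9: prey: 1+0-0=1; pred: 22+0-4=18
Step 10: prey: 1+0-0=1; pred: 18+0-3=15
Max prey = 60 at step 1

Answer: 60 1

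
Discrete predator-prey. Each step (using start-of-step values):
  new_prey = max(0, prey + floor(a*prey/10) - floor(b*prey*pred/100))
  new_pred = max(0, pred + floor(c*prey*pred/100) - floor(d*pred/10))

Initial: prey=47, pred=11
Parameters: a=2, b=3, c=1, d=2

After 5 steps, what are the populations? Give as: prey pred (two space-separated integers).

Answer: 8 18

Derivation:
Step 1: prey: 47+9-15=41; pred: 11+5-2=14
Step 2: prey: 41+8-17=32; pred: 14+5-2=17
Step 3: prey: 32+6-16=22; pred: 17+5-3=19
Step 4: prey: 22+4-12=14; pred: 19+4-3=20
Step 5: prey: 14+2-8=8; pred: 20+2-4=18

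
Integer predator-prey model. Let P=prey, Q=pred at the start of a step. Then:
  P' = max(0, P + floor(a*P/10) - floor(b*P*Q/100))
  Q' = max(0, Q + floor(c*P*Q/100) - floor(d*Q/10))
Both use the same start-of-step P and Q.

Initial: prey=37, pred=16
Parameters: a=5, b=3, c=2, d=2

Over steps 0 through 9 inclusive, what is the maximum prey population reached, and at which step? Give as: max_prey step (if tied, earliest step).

Step 1: prey: 37+18-17=38; pred: 16+11-3=24
Step 2: prey: 38+19-27=30; pred: 24+18-4=38
Step 3: prey: 30+15-34=11; pred: 38+22-7=53
Step 4: prey: 11+5-17=0; pred: 53+11-10=54
Step 5: prey: 0+0-0=0; pred: 54+0-10=44
Step 6: prey: 0+0-0=0; pred: 44+0-8=36
Step 7: prey: 0+0-0=0; pred: 36+0-7=29
Step 8: prey: 0+0-0=0; pred: 29+0-5=24
Step 9: prey: 0+0-0=0; pred: 24+0-4=20
Max prey = 38 at step 1

Answer: 38 1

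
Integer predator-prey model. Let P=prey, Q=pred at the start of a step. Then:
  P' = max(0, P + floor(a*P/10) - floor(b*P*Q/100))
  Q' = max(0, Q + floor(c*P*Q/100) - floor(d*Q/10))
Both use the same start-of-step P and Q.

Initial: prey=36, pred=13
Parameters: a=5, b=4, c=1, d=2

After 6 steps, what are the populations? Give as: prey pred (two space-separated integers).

Step 1: prey: 36+18-18=36; pred: 13+4-2=15
Step 2: prey: 36+18-21=33; pred: 15+5-3=17
Step 3: prey: 33+16-22=27; pred: 17+5-3=19
Step 4: prey: 27+13-20=20; pred: 19+5-3=21
Step 5: prey: 20+10-16=14; pred: 21+4-4=21
Step 6: prey: 14+7-11=10; pred: 21+2-4=19

Answer: 10 19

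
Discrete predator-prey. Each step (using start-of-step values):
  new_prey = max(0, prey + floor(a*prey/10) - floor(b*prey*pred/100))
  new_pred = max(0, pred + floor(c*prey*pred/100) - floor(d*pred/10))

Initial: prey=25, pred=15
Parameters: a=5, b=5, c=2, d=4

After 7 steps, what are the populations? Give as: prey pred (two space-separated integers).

Step 1: prey: 25+12-18=19; pred: 15+7-6=16
Step 2: prey: 19+9-15=13; pred: 16+6-6=16
Step 3: prey: 13+6-10=9; pred: 16+4-6=14
Step 4: prey: 9+4-6=7; pred: 14+2-5=11
Step 5: prey: 7+3-3=7; pred: 11+1-4=8
Step 6: prey: 7+3-2=8; pred: 8+1-3=6
Step 7: prey: 8+4-2=10; pred: 6+0-2=4

Answer: 10 4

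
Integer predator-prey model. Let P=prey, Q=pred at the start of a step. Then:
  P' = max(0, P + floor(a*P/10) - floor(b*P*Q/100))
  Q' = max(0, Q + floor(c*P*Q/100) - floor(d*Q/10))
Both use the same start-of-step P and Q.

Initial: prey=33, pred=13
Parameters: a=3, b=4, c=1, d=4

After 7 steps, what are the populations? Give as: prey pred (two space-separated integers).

Answer: 21 3

Derivation:
Step 1: prey: 33+9-17=25; pred: 13+4-5=12
Step 2: prey: 25+7-12=20; pred: 12+3-4=11
Step 3: prey: 20+6-8=18; pred: 11+2-4=9
Step 4: prey: 18+5-6=17; pred: 9+1-3=7
Step 5: prey: 17+5-4=18; pred: 7+1-2=6
Step 6: prey: 18+5-4=19; pred: 6+1-2=5
Step 7: prey: 19+5-3=21; pred: 5+0-2=3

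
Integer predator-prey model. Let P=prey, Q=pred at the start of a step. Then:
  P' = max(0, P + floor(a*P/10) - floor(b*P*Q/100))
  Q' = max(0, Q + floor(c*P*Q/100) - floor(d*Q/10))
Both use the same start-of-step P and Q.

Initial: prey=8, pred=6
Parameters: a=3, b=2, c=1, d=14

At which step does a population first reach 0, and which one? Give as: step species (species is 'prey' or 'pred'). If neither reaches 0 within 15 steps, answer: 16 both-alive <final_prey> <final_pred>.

Step 1: prey: 8+2-0=10; pred: 6+0-8=0
First extinction: pred at step 1

Answer: 1 pred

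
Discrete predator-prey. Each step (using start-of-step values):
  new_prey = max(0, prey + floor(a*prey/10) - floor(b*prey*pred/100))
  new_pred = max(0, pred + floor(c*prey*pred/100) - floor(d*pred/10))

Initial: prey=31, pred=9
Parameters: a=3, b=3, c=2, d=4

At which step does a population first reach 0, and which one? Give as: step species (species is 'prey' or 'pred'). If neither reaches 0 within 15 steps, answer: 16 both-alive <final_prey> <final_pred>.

Step 1: prey: 31+9-8=32; pred: 9+5-3=11
Step 2: prey: 32+9-10=31; pred: 11+7-4=14
Step 3: prey: 31+9-13=27; pred: 14+8-5=17
Step 4: prey: 27+8-13=22; pred: 17+9-6=20
Step 5: prey: 22+6-13=15; pred: 20+8-8=20
Step 6: prey: 15+4-9=10; pred: 20+6-8=18
Step 7: prey: 10+3-5=8; pred: 18+3-7=14
Step 8: prey: 8+2-3=7; pred: 14+2-5=11
Step 9: prey: 7+2-2=7; pred: 11+1-4=8
Step 10: prey: 7+2-1=8; pred: 8+1-3=6
Step 11: prey: 8+2-1=9; pred: 6+0-2=4
Step 12: prey: 9+2-1=10; pred: 4+0-1=3
Step 13: prey: 10+3-0=13; pred: 3+0-1=2
Step 14: prey: 13+3-0=16; pred: 2+0-0=2
Step 15: prey: 16+4-0=20; pred: 2+0-0=2
No extinction within 15 steps

Answer: 16 both-alive 20 2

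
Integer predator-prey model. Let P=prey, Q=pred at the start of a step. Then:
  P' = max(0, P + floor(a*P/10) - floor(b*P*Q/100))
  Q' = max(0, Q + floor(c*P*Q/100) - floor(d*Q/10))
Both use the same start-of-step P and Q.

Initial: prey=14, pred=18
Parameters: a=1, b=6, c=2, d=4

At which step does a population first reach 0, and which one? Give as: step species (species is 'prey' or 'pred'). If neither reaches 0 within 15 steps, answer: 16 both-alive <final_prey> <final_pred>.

Step 1: prey: 14+1-15=0; pred: 18+5-7=16
First extinction: prey at step 1

Answer: 1 prey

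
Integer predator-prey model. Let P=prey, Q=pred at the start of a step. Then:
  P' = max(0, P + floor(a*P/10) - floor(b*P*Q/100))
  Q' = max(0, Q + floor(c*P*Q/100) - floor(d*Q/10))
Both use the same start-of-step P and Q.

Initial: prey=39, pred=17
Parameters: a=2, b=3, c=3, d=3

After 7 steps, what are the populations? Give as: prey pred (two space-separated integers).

Answer: 0 11

Derivation:
Step 1: prey: 39+7-19=27; pred: 17+19-5=31
Step 2: prey: 27+5-25=7; pred: 31+25-9=47
Step 3: prey: 7+1-9=0; pred: 47+9-14=42
Step 4: prey: 0+0-0=0; pred: 42+0-12=30
Step 5: prey: 0+0-0=0; pred: 30+0-9=21
Step 6: prey: 0+0-0=0; pred: 21+0-6=15
Step 7: prey: 0+0-0=0; pred: 15+0-4=11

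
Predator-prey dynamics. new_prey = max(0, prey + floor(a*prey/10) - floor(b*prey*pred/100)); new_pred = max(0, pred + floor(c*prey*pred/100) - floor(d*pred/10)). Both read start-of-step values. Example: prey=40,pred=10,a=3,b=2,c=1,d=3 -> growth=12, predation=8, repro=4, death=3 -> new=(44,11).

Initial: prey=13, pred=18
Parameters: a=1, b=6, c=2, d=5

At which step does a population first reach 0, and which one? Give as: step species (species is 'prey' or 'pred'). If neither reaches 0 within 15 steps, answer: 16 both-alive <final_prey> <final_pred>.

Answer: 1 prey

Derivation:
Step 1: prey: 13+1-14=0; pred: 18+4-9=13
First extinction: prey at step 1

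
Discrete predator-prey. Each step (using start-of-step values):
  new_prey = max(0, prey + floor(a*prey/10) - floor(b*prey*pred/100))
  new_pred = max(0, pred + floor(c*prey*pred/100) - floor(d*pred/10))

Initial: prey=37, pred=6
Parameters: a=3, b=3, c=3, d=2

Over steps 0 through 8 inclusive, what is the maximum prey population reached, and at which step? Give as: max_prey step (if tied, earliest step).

Answer: 42 1

Derivation:
Step 1: prey: 37+11-6=42; pred: 6+6-1=11
Step 2: prey: 42+12-13=41; pred: 11+13-2=22
Step 3: prey: 41+12-27=26; pred: 22+27-4=45
Step 4: prey: 26+7-35=0; pred: 45+35-9=71
Step 5: prey: 0+0-0=0; pred: 71+0-14=57
Step 6: prey: 0+0-0=0; pred: 57+0-11=46
Step 7: prey: 0+0-0=0; pred: 46+0-9=37
Step 8: prey: 0+0-0=0; pred: 37+0-7=30
Max prey = 42 at step 1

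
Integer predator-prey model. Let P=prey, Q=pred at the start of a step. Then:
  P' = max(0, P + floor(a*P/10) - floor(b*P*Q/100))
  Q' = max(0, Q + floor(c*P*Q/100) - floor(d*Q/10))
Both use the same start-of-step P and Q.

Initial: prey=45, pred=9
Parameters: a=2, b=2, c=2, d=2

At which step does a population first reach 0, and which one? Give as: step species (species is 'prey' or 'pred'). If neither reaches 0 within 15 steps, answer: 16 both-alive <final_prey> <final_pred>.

Answer: 5 prey

Derivation:
Step 1: prey: 45+9-8=46; pred: 9+8-1=16
Step 2: prey: 46+9-14=41; pred: 16+14-3=27
Step 3: prey: 41+8-22=27; pred: 27+22-5=44
Step 4: prey: 27+5-23=9; pred: 44+23-8=59
Step 5: prey: 9+1-10=0; pred: 59+10-11=58
First extinction: prey at step 5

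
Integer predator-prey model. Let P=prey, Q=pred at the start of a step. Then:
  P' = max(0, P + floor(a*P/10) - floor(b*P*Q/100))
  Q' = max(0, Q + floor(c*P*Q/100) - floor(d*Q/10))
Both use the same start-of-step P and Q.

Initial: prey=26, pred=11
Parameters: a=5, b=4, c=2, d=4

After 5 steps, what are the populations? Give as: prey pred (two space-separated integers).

Answer: 16 20

Derivation:
Step 1: prey: 26+13-11=28; pred: 11+5-4=12
Step 2: prey: 28+14-13=29; pred: 12+6-4=14
Step 3: prey: 29+14-16=27; pred: 14+8-5=17
Step 4: prey: 27+13-18=22; pred: 17+9-6=20
Step 5: prey: 22+11-17=16; pred: 20+8-8=20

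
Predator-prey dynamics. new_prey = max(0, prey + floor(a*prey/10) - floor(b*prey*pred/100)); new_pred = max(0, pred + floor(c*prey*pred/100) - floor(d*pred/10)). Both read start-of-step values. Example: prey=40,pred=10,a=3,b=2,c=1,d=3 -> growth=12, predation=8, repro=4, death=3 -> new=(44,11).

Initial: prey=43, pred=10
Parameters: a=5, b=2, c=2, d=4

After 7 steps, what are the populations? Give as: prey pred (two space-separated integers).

Answer: 0 47

Derivation:
Step 1: prey: 43+21-8=56; pred: 10+8-4=14
Step 2: prey: 56+28-15=69; pred: 14+15-5=24
Step 3: prey: 69+34-33=70; pred: 24+33-9=48
Step 4: prey: 70+35-67=38; pred: 48+67-19=96
Step 5: prey: 38+19-72=0; pred: 96+72-38=130
Step 6: prey: 0+0-0=0; pred: 130+0-52=78
Step 7: prey: 0+0-0=0; pred: 78+0-31=47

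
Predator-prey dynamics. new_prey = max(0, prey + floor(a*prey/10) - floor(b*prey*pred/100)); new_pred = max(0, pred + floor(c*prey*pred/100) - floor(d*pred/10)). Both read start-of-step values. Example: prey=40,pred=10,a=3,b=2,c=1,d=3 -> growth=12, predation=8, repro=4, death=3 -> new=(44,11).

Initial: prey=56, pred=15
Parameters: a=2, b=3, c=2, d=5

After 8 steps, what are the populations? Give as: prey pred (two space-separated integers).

Step 1: prey: 56+11-25=42; pred: 15+16-7=24
Step 2: prey: 42+8-30=20; pred: 24+20-12=32
Step 3: prey: 20+4-19=5; pred: 32+12-16=28
Step 4: prey: 5+1-4=2; pred: 28+2-14=16
Step 5: prey: 2+0-0=2; pred: 16+0-8=8
Step 6: prey: 2+0-0=2; pred: 8+0-4=4
Step 7: prey: 2+0-0=2; pred: 4+0-2=2
Step 8: prey: 2+0-0=2; pred: 2+0-1=1

Answer: 2 1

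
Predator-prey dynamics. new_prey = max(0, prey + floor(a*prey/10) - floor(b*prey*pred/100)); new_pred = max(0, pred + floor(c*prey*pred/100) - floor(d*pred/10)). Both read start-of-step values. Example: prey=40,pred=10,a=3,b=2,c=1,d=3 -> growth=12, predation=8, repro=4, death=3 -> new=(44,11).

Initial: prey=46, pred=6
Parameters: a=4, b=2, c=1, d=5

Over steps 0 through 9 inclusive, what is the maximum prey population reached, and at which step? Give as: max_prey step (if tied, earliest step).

Step 1: prey: 46+18-5=59; pred: 6+2-3=5
Step 2: prey: 59+23-5=77; pred: 5+2-2=5
Step 3: prey: 77+30-7=100; pred: 5+3-2=6
Step 4: prey: 100+40-12=128; pred: 6+6-3=9
Step 5: prey: 128+51-23=156; pred: 9+11-4=16
Step 6: prey: 156+62-49=169; pred: 16+24-8=32
Step 7: prey: 169+67-108=128; pred: 32+54-16=70
Step 8: prey: 128+51-179=0; pred: 70+89-35=124
Step 9: prey: 0+0-0=0; pred: 124+0-62=62
Max prey = 169 at step 6

Answer: 169 6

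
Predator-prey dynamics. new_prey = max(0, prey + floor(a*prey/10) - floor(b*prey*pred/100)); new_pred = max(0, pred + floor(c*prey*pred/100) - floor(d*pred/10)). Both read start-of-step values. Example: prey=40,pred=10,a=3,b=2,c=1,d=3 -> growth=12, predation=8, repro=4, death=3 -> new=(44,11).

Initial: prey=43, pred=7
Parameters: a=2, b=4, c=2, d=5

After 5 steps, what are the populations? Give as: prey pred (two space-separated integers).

Step 1: prey: 43+8-12=39; pred: 7+6-3=10
Step 2: prey: 39+7-15=31; pred: 10+7-5=12
Step 3: prey: 31+6-14=23; pred: 12+7-6=13
Step 4: prey: 23+4-11=16; pred: 13+5-6=12
Step 5: prey: 16+3-7=12; pred: 12+3-6=9

Answer: 12 9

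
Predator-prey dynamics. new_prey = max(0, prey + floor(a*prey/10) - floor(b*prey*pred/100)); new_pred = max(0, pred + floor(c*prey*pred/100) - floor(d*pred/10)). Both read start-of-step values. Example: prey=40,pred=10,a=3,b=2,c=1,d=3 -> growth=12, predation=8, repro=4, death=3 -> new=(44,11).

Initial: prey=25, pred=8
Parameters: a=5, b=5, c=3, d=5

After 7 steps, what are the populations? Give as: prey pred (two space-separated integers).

Step 1: prey: 25+12-10=27; pred: 8+6-4=10
Step 2: prey: 27+13-13=27; pred: 10+8-5=13
Step 3: prey: 27+13-17=23; pred: 13+10-6=17
Step 4: prey: 23+11-19=15; pred: 17+11-8=20
Step 5: prey: 15+7-15=7; pred: 20+9-10=19
Step 6: prey: 7+3-6=4; pred: 19+3-9=13
Step 7: prey: 4+2-2=4; pred: 13+1-6=8

Answer: 4 8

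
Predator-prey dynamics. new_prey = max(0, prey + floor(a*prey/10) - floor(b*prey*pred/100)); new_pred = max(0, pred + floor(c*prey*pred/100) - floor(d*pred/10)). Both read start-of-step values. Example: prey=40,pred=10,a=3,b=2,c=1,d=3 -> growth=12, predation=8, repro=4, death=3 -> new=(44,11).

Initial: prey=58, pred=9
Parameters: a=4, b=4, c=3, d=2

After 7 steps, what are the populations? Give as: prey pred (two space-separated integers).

Answer: 0 43

Derivation:
Step 1: prey: 58+23-20=61; pred: 9+15-1=23
Step 2: prey: 61+24-56=29; pred: 23+42-4=61
Step 3: prey: 29+11-70=0; pred: 61+53-12=102
Step 4: prey: 0+0-0=0; pred: 102+0-20=82
Step 5: prey: 0+0-0=0; pred: 82+0-16=66
Step 6: prey: 0+0-0=0; pred: 66+0-13=53
Step 7: prey: 0+0-0=0; pred: 53+0-10=43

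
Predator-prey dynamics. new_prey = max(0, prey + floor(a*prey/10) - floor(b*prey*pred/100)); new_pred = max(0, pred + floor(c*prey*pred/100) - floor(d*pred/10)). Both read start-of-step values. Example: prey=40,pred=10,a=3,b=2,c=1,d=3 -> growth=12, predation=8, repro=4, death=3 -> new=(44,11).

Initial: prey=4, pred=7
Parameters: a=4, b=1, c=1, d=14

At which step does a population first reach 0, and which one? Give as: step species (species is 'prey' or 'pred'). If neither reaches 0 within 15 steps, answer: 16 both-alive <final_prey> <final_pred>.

Answer: 1 pred

Derivation:
Step 1: prey: 4+1-0=5; pred: 7+0-9=0
First extinction: pred at step 1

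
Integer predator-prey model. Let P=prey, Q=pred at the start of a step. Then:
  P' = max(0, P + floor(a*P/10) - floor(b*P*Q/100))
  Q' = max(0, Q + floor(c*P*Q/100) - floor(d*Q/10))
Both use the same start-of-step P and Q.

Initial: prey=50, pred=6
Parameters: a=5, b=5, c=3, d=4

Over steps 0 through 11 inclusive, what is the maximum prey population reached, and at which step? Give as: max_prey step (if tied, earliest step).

Step 1: prey: 50+25-15=60; pred: 6+9-2=13
Step 2: prey: 60+30-39=51; pred: 13+23-5=31
Step 3: prey: 51+25-79=0; pred: 31+47-12=66
Step 4: prey: 0+0-0=0; pred: 66+0-26=40
Step 5: prey: 0+0-0=0; pred: 40+0-16=24
Step 6: prey: 0+0-0=0; pred: 24+0-9=15
Step 7: prey: 0+0-0=0; pred: 15+0-6=9
Step 8: prey: 0+0-0=0; pred: 9+0-3=6
Step 9: prey: 0+0-0=0; pred: 6+0-2=4
Step 10: prey: 0+0-0=0; pred: 4+0-1=3
Step 11: prey: 0+0-0=0; pred: 3+0-1=2
Max prey = 60 at step 1

Answer: 60 1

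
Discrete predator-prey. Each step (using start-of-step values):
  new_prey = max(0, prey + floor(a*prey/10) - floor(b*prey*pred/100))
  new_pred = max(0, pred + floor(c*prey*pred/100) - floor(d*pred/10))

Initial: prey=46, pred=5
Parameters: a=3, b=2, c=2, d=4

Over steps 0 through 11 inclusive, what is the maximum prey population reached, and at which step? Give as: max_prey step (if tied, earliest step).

Answer: 68 3

Derivation:
Step 1: prey: 46+13-4=55; pred: 5+4-2=7
Step 2: prey: 55+16-7=64; pred: 7+7-2=12
Step 3: prey: 64+19-15=68; pred: 12+15-4=23
Step 4: prey: 68+20-31=57; pred: 23+31-9=45
Step 5: prey: 57+17-51=23; pred: 45+51-18=78
Step 6: prey: 23+6-35=0; pred: 78+35-31=82
Step 7: prey: 0+0-0=0; pred: 82+0-32=50
Step 8: prey: 0+0-0=0; pred: 50+0-20=30
Step 9: prey: 0+0-0=0; pred: 30+0-12=18
Step 10: prey: 0+0-0=0; pred: 18+0-7=11
Step 11: prey: 0+0-0=0; pred: 11+0-4=7
Max prey = 68 at step 3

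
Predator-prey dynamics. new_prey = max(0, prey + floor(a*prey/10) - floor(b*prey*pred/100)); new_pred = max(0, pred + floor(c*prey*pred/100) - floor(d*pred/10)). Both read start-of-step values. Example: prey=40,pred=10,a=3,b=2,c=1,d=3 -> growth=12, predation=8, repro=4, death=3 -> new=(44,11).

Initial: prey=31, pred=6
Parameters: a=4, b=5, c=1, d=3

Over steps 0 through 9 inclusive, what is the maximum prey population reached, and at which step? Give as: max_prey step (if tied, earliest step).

Answer: 45 6

Derivation:
Step 1: prey: 31+12-9=34; pred: 6+1-1=6
Step 2: prey: 34+13-10=37; pred: 6+2-1=7
Step 3: prey: 37+14-12=39; pred: 7+2-2=7
Step 4: prey: 39+15-13=41; pred: 7+2-2=7
Step 5: prey: 41+16-14=43; pred: 7+2-2=7
Step 6: prey: 43+17-15=45; pred: 7+3-2=8
Step 7: prey: 45+18-18=45; pred: 8+3-2=9
Step 8: prey: 45+18-20=43; pred: 9+4-2=11
Step 9: prey: 43+17-23=37; pred: 11+4-3=12
Max prey = 45 at step 6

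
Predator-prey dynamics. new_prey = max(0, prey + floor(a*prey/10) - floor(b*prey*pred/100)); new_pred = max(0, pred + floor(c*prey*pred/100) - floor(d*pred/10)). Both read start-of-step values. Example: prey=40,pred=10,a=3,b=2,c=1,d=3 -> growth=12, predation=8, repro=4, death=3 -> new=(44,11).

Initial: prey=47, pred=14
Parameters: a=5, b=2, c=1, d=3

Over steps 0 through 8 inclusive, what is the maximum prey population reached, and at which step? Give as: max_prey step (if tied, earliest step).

Step 1: prey: 47+23-13=57; pred: 14+6-4=16
Step 2: prey: 57+28-18=67; pred: 16+9-4=21
Step 3: prey: 67+33-28=72; pred: 21+14-6=29
Step 4: prey: 72+36-41=67; pred: 29+20-8=41
Step 5: prey: 67+33-54=46; pred: 41+27-12=56
Step 6: prey: 46+23-51=18; pred: 56+25-16=65
Step 7: prey: 18+9-23=4; pred: 65+11-19=57
Step 8: prey: 4+2-4=2; pred: 57+2-17=42
Max prey = 72 at step 3

Answer: 72 3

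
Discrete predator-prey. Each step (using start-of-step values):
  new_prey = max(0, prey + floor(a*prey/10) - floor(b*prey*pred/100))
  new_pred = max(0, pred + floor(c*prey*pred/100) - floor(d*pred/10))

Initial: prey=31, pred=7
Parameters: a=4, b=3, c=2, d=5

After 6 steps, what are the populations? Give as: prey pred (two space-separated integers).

Step 1: prey: 31+12-6=37; pred: 7+4-3=8
Step 2: prey: 37+14-8=43; pred: 8+5-4=9
Step 3: prey: 43+17-11=49; pred: 9+7-4=12
Step 4: prey: 49+19-17=51; pred: 12+11-6=17
Step 5: prey: 51+20-26=45; pred: 17+17-8=26
Step 6: prey: 45+18-35=28; pred: 26+23-13=36

Answer: 28 36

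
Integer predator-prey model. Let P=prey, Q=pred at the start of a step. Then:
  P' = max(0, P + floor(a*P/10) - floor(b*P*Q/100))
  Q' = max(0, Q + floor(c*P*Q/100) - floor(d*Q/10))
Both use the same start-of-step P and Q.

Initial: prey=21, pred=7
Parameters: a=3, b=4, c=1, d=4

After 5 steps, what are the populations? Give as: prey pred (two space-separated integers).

Answer: 32 4

Derivation:
Step 1: prey: 21+6-5=22; pred: 7+1-2=6
Step 2: prey: 22+6-5=23; pred: 6+1-2=5
Step 3: prey: 23+6-4=25; pred: 5+1-2=4
Step 4: prey: 25+7-4=28; pred: 4+1-1=4
Step 5: prey: 28+8-4=32; pred: 4+1-1=4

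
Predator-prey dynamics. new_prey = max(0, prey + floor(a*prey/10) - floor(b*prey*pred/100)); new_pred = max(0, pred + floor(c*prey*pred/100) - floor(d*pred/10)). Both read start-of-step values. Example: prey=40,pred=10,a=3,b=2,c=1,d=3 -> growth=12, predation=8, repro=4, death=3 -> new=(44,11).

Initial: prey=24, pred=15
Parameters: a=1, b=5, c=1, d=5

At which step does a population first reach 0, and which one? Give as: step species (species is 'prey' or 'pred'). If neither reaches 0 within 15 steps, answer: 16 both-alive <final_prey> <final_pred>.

Answer: 16 both-alive 3 1

Derivation:
Step 1: prey: 24+2-18=8; pred: 15+3-7=11
Step 2: prey: 8+0-4=4; pred: 11+0-5=6
Step 3: prey: 4+0-1=3; pred: 6+0-3=3
Step 4: prey: 3+0-0=3; pred: 3+0-1=2
Step 5: prey: 3+0-0=3; pred: 2+0-1=1
Step 6: prey: 3+0-0=3; pred: 1+0-0=1
Steps 7-15: state stable at prey=3, pred=1 (no change)
No extinction within 15 steps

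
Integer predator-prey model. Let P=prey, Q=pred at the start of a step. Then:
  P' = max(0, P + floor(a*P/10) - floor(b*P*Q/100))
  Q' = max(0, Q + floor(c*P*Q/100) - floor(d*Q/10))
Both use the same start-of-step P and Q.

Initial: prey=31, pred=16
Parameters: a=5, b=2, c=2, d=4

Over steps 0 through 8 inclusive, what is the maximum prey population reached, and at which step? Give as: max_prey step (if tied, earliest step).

Step 1: prey: 31+15-9=37; pred: 16+9-6=19
Step 2: prey: 37+18-14=41; pred: 19+14-7=26
Step 3: prey: 41+20-21=40; pred: 26+21-10=37
Step 4: prey: 40+20-29=31; pred: 37+29-14=52
Step 5: prey: 31+15-32=14; pred: 52+32-20=64
Step 6: prey: 14+7-17=4; pred: 64+17-25=56
Step 7: prey: 4+2-4=2; pred: 56+4-22=38
Step 8: prey: 2+1-1=2; pred: 38+1-15=24
Max prey = 41 at step 2

Answer: 41 2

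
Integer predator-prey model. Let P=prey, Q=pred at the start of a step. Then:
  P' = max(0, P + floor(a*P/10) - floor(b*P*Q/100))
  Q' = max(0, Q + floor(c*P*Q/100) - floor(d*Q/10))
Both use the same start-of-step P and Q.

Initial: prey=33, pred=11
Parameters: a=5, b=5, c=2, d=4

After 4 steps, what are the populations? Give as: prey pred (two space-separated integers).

Answer: 9 18

Derivation:
Step 1: prey: 33+16-18=31; pred: 11+7-4=14
Step 2: prey: 31+15-21=25; pred: 14+8-5=17
Step 3: prey: 25+12-21=16; pred: 17+8-6=19
Step 4: prey: 16+8-15=9; pred: 19+6-7=18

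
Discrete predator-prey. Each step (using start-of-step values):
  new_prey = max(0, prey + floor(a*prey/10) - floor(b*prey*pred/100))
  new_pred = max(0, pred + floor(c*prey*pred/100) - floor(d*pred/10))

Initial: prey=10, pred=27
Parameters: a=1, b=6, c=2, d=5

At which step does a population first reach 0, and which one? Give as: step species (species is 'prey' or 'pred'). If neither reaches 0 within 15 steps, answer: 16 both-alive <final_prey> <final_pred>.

Step 1: prey: 10+1-16=0; pred: 27+5-13=19
First extinction: prey at step 1

Answer: 1 prey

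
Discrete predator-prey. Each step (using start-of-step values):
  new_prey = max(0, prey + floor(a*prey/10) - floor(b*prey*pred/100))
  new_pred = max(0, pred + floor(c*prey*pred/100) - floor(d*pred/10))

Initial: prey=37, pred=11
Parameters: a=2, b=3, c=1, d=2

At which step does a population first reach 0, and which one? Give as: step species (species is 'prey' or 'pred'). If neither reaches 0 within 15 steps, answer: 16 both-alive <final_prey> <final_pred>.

Answer: 16 both-alive 9 4

Derivation:
Step 1: prey: 37+7-12=32; pred: 11+4-2=13
Step 2: prey: 32+6-12=26; pred: 13+4-2=15
Step 3: prey: 26+5-11=20; pred: 15+3-3=15
Step 4: prey: 20+4-9=15; pred: 15+3-3=15
Step 5: prey: 15+3-6=12; pred: 15+2-3=14
Step 6: prey: 12+2-5=9; pred: 14+1-2=13
Step 7: prey: 9+1-3=7; pred: 13+1-2=12
Step 8: prey: 7+1-2=6; pred: 12+0-2=10
Step 9: prey: 6+1-1=6; pred: 10+0-2=8
Step 10: prey: 6+1-1=6; pred: 8+0-1=7
Step 11: prey: 6+1-1=6; pred: 7+0-1=6
Step 12: prey: 6+1-1=6; pred: 6+0-1=5
Step 13: prey: 6+1-0=7; pred: 5+0-1=4
Step 14: prey: 7+1-0=8; pred: 4+0-0=4
Step 15: prey: 8+1-0=9; pred: 4+0-0=4
No extinction within 15 steps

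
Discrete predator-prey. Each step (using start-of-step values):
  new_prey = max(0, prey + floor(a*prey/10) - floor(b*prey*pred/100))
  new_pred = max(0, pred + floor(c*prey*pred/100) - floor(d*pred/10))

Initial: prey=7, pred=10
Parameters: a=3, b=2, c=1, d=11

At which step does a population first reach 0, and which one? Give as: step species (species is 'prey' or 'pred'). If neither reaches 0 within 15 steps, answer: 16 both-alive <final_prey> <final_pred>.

Answer: 1 pred

Derivation:
Step 1: prey: 7+2-1=8; pred: 10+0-11=0
First extinction: pred at step 1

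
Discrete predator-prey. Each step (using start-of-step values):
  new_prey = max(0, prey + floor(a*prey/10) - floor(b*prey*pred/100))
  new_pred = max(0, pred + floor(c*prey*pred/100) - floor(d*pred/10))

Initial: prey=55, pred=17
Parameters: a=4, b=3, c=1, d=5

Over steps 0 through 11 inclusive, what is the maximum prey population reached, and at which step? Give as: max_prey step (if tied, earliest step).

Step 1: prey: 55+22-28=49; pred: 17+9-8=18
Step 2: prey: 49+19-26=42; pred: 18+8-9=17
Step 3: prey: 42+16-21=37; pred: 17+7-8=16
Step 4: prey: 37+14-17=34; pred: 16+5-8=13
Step 5: prey: 34+13-13=34; pred: 13+4-6=11
Step 6: prey: 34+13-11=36; pred: 11+3-5=9
Step 7: prey: 36+14-9=41; pred: 9+3-4=8
Step 8: prey: 41+16-9=48; pred: 8+3-4=7
Step 9: prey: 48+19-10=57; pred: 7+3-3=7
Step 10: prey: 57+22-11=68; pred: 7+3-3=7
Step 11: prey: 68+27-14=81; pred: 7+4-3=8
Max prey = 81 at step 11

Answer: 81 11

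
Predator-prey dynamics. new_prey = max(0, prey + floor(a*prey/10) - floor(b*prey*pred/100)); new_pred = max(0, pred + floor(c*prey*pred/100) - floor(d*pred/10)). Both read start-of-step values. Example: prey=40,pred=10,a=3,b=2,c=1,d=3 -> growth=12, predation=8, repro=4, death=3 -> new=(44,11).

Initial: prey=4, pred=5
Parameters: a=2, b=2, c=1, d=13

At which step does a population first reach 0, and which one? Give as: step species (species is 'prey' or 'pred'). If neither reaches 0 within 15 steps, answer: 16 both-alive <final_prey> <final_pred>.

Answer: 1 pred

Derivation:
Step 1: prey: 4+0-0=4; pred: 5+0-6=0
First extinction: pred at step 1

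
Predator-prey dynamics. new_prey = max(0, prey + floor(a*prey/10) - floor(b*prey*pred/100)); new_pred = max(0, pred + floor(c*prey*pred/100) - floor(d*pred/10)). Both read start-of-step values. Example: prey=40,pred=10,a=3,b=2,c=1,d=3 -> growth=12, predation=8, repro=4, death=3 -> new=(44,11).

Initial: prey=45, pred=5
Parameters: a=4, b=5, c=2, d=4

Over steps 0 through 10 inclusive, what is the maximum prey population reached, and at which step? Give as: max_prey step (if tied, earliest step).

Step 1: prey: 45+18-11=52; pred: 5+4-2=7
Step 2: prey: 52+20-18=54; pred: 7+7-2=12
Step 3: prey: 54+21-32=43; pred: 12+12-4=20
Step 4: prey: 43+17-43=17; pred: 20+17-8=29
Step 5: prey: 17+6-24=0; pred: 29+9-11=27
Step 6: prey: 0+0-0=0; pred: 27+0-10=17
Step 7: prey: 0+0-0=0; pred: 17+0-6=11
Step 8: prey: 0+0-0=0; pred: 11+0-4=7
Step 9: prey: 0+0-0=0; pred: 7+0-2=5
Step 10: prey: 0+0-0=0; pred: 5+0-2=3
Max prey = 54 at step 2

Answer: 54 2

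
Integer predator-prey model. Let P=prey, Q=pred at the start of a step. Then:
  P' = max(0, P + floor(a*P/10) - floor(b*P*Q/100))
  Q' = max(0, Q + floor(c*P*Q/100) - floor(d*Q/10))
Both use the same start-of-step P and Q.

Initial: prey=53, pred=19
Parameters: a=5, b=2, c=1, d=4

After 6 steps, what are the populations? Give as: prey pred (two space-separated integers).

Step 1: prey: 53+26-20=59; pred: 19+10-7=22
Step 2: prey: 59+29-25=63; pred: 22+12-8=26
Step 3: prey: 63+31-32=62; pred: 26+16-10=32
Step 4: prey: 62+31-39=54; pred: 32+19-12=39
Step 5: prey: 54+27-42=39; pred: 39+21-15=45
Step 6: prey: 39+19-35=23; pred: 45+17-18=44

Answer: 23 44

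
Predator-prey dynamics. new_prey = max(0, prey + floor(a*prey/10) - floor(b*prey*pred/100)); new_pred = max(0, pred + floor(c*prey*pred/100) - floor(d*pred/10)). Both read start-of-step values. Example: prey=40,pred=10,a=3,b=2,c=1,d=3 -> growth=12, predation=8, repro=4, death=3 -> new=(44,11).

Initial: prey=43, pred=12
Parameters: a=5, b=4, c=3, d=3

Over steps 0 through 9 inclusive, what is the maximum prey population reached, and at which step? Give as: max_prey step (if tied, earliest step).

Answer: 44 1

Derivation:
Step 1: prey: 43+21-20=44; pred: 12+15-3=24
Step 2: prey: 44+22-42=24; pred: 24+31-7=48
Step 3: prey: 24+12-46=0; pred: 48+34-14=68
Step 4: prey: 0+0-0=0; pred: 68+0-20=48
Step 5: prey: 0+0-0=0; pred: 48+0-14=34
Step 6: prey: 0+0-0=0; pred: 34+0-10=24
Step 7: prey: 0+0-0=0; pred: 24+0-7=17
Step 8: prey: 0+0-0=0; pred: 17+0-5=12
Step 9: prey: 0+0-0=0; pred: 12+0-3=9
Max prey = 44 at step 1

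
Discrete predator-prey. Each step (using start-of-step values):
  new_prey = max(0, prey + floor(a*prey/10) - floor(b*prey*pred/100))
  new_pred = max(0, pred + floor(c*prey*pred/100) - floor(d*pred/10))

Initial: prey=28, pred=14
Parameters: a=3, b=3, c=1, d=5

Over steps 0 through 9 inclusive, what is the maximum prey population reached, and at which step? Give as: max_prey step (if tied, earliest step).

Answer: 80 9

Derivation:
Step 1: prey: 28+8-11=25; pred: 14+3-7=10
Step 2: prey: 25+7-7=25; pred: 10+2-5=7
Step 3: prey: 25+7-5=27; pred: 7+1-3=5
Step 4: prey: 27+8-4=31; pred: 5+1-2=4
Step 5: prey: 31+9-3=37; pred: 4+1-2=3
Step 6: prey: 37+11-3=45; pred: 3+1-1=3
Step 7: prey: 45+13-4=54; pred: 3+1-1=3
Step 8: prey: 54+16-4=66; pred: 3+1-1=3
Step 9: prey: 66+19-5=80; pred: 3+1-1=3
Max prey = 80 at step 9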